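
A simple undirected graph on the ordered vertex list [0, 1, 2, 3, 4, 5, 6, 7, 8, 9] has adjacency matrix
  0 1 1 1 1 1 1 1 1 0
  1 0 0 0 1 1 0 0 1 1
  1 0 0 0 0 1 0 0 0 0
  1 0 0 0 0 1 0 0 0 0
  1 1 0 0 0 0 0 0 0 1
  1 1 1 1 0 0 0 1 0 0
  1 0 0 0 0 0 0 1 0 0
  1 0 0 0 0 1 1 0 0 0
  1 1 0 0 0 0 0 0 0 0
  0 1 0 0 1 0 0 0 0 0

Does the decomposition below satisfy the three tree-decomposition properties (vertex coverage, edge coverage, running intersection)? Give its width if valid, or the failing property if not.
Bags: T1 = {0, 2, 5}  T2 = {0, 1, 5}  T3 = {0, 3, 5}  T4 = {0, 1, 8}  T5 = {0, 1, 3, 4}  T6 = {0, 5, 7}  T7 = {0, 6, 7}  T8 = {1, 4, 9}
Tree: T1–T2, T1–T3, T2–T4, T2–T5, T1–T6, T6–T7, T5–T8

No — bags containing vertex 3 are not connected in the tree.

A tree decomposition must satisfy three properties: every vertex lies in some bag; for every edge, both endpoints lie together in some bag; and for every vertex, the bags containing it form a connected subtree. Here bags containing vertex 3 are not connected in the tree, so the decomposition is invalid.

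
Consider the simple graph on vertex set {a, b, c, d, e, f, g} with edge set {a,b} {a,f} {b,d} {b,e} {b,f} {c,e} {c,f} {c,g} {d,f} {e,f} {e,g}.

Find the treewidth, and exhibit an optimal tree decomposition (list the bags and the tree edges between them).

Treewidth 2.
One optimal decomposition is:
Bags: B1 = {c, e, f}  B2 = {b, e, f}  B3 = {a, b, f}  B4 = {c, e, g}  B5 = {b, d, f}
Tree: B1–B2, B2–B3, B1–B4, B3–B5

Each bag holds 3 vertices, so the decomposition has width 2, which upper-bounds the treewidth. Conversely, {c, e, g} is a clique of size 3, and the vertices of any clique must share a bag in every tree decomposition; so some bag has ≥ 3 vertices and tw(G) ≥ 2. Combining the bounds, tw(G) = 2.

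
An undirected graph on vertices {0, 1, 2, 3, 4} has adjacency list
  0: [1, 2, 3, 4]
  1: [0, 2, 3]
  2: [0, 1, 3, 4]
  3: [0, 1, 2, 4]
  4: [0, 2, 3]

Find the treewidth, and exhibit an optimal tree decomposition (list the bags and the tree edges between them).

Each bag holds 4 vertices, so the decomposition has width 3, which upper-bounds the treewidth. Conversely, {0, 1, 2, 3} is a clique of size 4, and the vertices of any clique must share a bag in every tree decomposition; so some bag has ≥ 4 vertices and tw(G) ≥ 3. Therefore the treewidth is 3.

Treewidth 3.
One optimal decomposition is:
Bags: B1 = {0, 2, 3, 4}  B2 = {0, 1, 2, 3}
Tree: B1–B2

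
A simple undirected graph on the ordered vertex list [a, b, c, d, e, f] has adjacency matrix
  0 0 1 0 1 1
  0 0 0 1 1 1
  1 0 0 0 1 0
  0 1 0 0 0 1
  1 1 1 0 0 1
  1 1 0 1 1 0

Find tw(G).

A width-2 tree decomposition is:
Bags: B1 = {b, e, f}  B2 = {a, e, f}  B3 = {b, d, f}  B4 = {a, c, e}
Tree: B1–B2, B1–B3, B2–B4
The largest bag has 3 vertices, giving width 2; this decomposition certifies tw(G) ≤ 2. On the other hand G contains the 3-clique {a, c, e}. A clique must lie in a single bag of any decomposition, so no decomposition can have width below 2. Combining the bounds, tw(G) = 2.

2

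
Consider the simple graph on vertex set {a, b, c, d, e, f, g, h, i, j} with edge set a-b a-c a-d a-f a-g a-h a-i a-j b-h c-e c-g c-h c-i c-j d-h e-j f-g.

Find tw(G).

A width-2 tree decomposition is:
Bags: B1 = {a, c, g}  B2 = {a, c, h}  B3 = {a, c, j}  B4 = {c, e, j}  B5 = {a, b, h}  B6 = {a, f, g}  B7 = {a, c, i}  B8 = {a, d, h}
Tree: B1–B2, B2–B3, B3–B4, B2–B5, B1–B6, B2–B7, B5–B8
The largest bag has 3 vertices, giving width 2; this decomposition certifies tw(G) ≤ 2. For the lower bound, the 3 vertices {c, e, j} are pairwise adjacent, and any tree decomposition puts a clique entirely inside one bag — forcing width ≥ 2. Hence tw(G) = 2 exactly.

2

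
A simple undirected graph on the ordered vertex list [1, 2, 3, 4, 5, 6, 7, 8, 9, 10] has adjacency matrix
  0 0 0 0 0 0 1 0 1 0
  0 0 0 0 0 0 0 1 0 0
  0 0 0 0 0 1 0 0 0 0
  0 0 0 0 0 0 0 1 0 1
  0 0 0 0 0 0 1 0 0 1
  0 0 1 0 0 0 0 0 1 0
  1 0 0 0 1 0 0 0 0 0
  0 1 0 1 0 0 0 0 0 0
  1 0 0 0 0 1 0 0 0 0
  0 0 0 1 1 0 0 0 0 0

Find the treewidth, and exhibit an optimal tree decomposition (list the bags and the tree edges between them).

Each bag holds 2 vertices, so the decomposition has width 1, which upper-bounds the treewidth. Since G has at least one edge (e.g. 2–8), it is not an edgeless graph, so tw(G) ≥ 1. Hence tw(G) = 1 exactly.

Treewidth 1.
One optimal decomposition is:
Bags: B1 = {2, 8}  B2 = {4, 8}  B3 = {4, 10}  B4 = {5, 10}  B5 = {5, 7}  B6 = {1, 7}  B7 = {1, 9}  B8 = {6, 9}  B9 = {3, 6}
Tree: B1–B2, B2–B3, B3–B4, B4–B5, B5–B6, B6–B7, B7–B8, B8–B9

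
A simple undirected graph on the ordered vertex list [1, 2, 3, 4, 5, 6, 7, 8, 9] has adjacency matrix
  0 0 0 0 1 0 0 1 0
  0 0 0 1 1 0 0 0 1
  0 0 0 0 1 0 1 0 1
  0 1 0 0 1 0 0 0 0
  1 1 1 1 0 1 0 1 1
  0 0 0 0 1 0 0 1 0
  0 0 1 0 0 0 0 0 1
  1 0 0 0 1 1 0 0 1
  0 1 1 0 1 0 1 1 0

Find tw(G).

A width-2 tree decomposition is:
Bags: B1 = {5, 6, 8}  B2 = {5, 8, 9}  B3 = {2, 5, 9}  B4 = {1, 5, 8}  B5 = {2, 4, 5}  B6 = {3, 5, 9}  B7 = {3, 7, 9}
Tree: B1–B2, B2–B3, B1–B4, B3–B5, B2–B6, B6–B7
Every bag has size at most 3, so the width is 3 − 1 = 2 and tw(G) ≤ 2. On the other hand G contains the 3-clique {5, 8, 9}. A clique must lie in a single bag of any decomposition, so no decomposition can have width below 2. Hence tw(G) = 2 exactly.

2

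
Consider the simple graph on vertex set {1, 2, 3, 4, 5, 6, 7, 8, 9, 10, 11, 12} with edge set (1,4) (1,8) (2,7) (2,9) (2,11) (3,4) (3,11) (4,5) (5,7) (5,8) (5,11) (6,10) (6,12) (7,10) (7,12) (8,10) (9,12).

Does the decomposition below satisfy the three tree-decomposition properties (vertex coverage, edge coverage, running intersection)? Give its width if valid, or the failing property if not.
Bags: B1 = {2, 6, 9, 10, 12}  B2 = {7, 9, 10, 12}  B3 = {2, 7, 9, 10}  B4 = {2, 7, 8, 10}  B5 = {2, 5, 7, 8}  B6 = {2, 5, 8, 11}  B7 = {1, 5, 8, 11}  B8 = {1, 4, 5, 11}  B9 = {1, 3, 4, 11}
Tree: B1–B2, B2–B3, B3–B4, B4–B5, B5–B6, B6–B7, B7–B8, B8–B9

No — bags containing vertex 2 are not connected in the tree.

A tree decomposition must satisfy three properties: every vertex lies in some bag; for every edge, both endpoints lie together in some bag; and for every vertex, the bags containing it form a connected subtree. Here bags containing vertex 2 are not connected in the tree, so the decomposition is invalid.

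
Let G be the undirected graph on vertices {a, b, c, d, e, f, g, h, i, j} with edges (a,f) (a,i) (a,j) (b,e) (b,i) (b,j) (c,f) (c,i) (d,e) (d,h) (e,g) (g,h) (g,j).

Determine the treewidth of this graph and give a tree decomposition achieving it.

Treewidth 2.
One such decomposition:
Bags: B1 = {c, f, i}  B2 = {a, f, i}  B3 = {a, b, i}  B4 = {a, b, j}  B5 = {b, e, j}  B6 = {e, g, j}  B7 = {d, e, g}  B8 = {d, g, h}
Tree: B1–B2, B2–B3, B3–B4, B4–B5, B5–B6, B6–B7, B7–B8

Every bag has size at most 3, so the width is 3 − 1 = 2 and tw(G) ≤ 2. For the lower bound, G contains the cycle c–f–a–i–c, so G is not a forest; only forests have treewidth ≤ 1, hence tw(G) ≥ 2. Hence tw(G) = 2 exactly.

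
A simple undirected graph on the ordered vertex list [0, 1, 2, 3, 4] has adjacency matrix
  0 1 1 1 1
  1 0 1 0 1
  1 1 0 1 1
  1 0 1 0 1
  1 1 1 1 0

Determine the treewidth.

3

A width-3 tree decomposition is:
Bags: B1 = {0, 2, 3, 4}  B2 = {0, 1, 2, 4}
Tree: B1–B2
The largest bag has 4 vertices, giving width 3; this decomposition certifies tw(G) ≤ 3. Conversely, {0, 1, 2, 4} is a clique of size 4, and the vertices of any clique must share a bag in every tree decomposition; so some bag has ≥ 4 vertices and tw(G) ≥ 3. Therefore the treewidth is 3.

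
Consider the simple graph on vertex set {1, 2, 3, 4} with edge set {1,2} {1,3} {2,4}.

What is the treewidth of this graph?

A width-1 tree decomposition is:
Bags: B1 = {1, 3}  B2 = {1, 2}  B3 = {2, 4}
Tree: B1–B2, B2–B3
The largest bag has 2 vertices, giving width 1; this decomposition certifies tw(G) ≤ 1. Any graph with an edge has treewidth ≥ 1, and G has the edge 3–1. Hence tw(G) = 1 exactly.

1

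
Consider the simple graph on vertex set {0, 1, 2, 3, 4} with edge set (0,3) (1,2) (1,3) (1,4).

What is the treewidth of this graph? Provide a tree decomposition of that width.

Each bag holds 2 vertices, so the decomposition has width 1, which upper-bounds the treewidth. G has an edge, so its treewidth is at least 1. Combining the bounds, tw(G) = 1.

Treewidth 1.
One such decomposition:
Bags: B1 = {1, 3}  B2 = {1, 4}  B3 = {1, 2}  B4 = {0, 3}
Tree: B1–B2, B1–B3, B1–B4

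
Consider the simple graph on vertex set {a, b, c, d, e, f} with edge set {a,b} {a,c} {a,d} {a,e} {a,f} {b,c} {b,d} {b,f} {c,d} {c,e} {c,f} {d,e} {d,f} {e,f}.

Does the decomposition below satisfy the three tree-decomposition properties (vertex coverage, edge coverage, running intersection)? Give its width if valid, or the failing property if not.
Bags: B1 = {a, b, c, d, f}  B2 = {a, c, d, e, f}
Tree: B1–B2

Yes; width 4.

Every vertex of G appears in some bag (union = {a, b, c, d, e, f}); every edge is covered by a bag; and for each vertex v the set of bags containing v is connected in the bag tree. The decomposition is therefore valid. The largest bag has 5 vertices, so the width is 4.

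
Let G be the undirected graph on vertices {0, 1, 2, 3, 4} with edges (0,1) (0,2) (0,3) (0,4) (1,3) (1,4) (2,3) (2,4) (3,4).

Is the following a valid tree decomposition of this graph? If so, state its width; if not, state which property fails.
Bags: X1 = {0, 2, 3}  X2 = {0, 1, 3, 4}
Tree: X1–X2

No — edge (4,2) lies in no bag.

A tree decomposition must satisfy three properties: every vertex lies in some bag; for every edge, both endpoints lie together in some bag; and for every vertex, the bags containing it form a connected subtree. Here edge (4,2) lies in no bag, so the decomposition is invalid.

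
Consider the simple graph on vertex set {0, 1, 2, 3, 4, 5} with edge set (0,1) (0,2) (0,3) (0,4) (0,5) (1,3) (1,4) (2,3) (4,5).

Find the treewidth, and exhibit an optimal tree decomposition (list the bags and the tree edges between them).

The largest bag has 3 vertices, giving width 2; this decomposition certifies tw(G) ≤ 2. On the other hand G contains the 3-clique {0, 1, 3}. A clique must lie in a single bag of any decomposition, so no decomposition can have width below 2. Hence tw(G) = 2 exactly.

Treewidth 2.
One such decomposition:
Bags: B1 = {0, 1, 3}  B2 = {0, 1, 4}  B3 = {0, 4, 5}  B4 = {0, 2, 3}
Tree: B1–B2, B2–B3, B1–B4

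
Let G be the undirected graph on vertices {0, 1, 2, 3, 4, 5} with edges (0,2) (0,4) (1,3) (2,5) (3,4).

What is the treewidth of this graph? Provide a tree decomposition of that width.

Treewidth 1.
Bags: B1 = {2, 5}  B2 = {0, 2}  B3 = {0, 4}  B4 = {3, 4}  B5 = {1, 3}
Tree: B1–B2, B2–B3, B3–B4, B4–B5

Each bag holds 2 vertices, so the decomposition has width 1, which upper-bounds the treewidth. Since G has at least one edge (e.g. 5–2), it is not an edgeless graph, so tw(G) ≥ 1. Combining the bounds, tw(G) = 1.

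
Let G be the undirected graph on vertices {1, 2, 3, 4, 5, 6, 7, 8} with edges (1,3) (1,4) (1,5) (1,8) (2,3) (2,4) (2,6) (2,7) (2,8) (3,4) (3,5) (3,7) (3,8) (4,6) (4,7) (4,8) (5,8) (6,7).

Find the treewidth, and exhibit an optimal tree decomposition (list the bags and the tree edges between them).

Treewidth 3.
One optimal decomposition is:
Bags: B1 = {2, 3, 4, 8}  B2 = {1, 3, 4, 8}  B3 = {2, 3, 4, 7}  B4 = {2, 4, 6, 7}  B5 = {1, 3, 5, 8}
Tree: B1–B2, B1–B3, B3–B4, B2–B5

The largest bag has 4 vertices, giving width 3; this decomposition certifies tw(G) ≤ 3. Conversely, {1, 3, 4, 8} is a clique of size 4, and the vertices of any clique must share a bag in every tree decomposition; so some bag has ≥ 4 vertices and tw(G) ≥ 3. The upper and lower bounds meet at 3, so that is the treewidth.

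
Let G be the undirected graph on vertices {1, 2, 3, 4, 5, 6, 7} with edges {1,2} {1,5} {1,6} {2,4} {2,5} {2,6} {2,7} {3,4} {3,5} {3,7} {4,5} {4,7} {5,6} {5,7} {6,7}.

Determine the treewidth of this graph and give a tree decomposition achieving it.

Every bag has size at most 4, so the width is 4 − 1 = 3 and tw(G) ≤ 3. Conversely, {2, 4, 5, 7} is a clique of size 4, and the vertices of any clique must share a bag in every tree decomposition; so some bag has ≥ 4 vertices and tw(G) ≥ 3. Therefore the treewidth is 3.

Treewidth 3.
One optimal decomposition is:
Bags: B1 = {3, 4, 5, 7}  B2 = {2, 4, 5, 7}  B3 = {2, 5, 6, 7}  B4 = {1, 2, 5, 6}
Tree: B1–B2, B2–B3, B3–B4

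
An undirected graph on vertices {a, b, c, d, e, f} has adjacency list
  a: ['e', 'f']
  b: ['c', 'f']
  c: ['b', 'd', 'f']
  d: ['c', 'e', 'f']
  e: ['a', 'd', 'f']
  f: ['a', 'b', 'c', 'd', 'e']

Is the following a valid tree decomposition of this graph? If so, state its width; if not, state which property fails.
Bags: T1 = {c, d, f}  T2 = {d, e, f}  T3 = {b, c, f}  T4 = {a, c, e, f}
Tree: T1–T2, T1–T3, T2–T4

No — bags containing vertex c are not connected in the tree.

A tree decomposition must satisfy three properties: every vertex lies in some bag; for every edge, both endpoints lie together in some bag; and for every vertex, the bags containing it form a connected subtree. Here bags containing vertex c are not connected in the tree, so the decomposition is invalid.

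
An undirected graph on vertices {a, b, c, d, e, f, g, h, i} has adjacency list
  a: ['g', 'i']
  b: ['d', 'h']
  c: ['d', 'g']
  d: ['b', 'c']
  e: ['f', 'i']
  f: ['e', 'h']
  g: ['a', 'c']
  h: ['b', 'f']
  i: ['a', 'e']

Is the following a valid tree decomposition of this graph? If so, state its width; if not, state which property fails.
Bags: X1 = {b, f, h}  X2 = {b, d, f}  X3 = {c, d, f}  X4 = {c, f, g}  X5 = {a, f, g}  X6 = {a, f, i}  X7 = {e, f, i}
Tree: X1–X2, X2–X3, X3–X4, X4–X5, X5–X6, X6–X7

Checking the three conditions: (i) the bags cover all of {a, b, c, d, e, f, g, h, i}; (ii) for each edge, some bag contains both endpoints; (iii) the bags containing any fixed vertex form a subtree. All hold, so the decomposition is valid with width 3 − 1 = 2.

Yes; width 2.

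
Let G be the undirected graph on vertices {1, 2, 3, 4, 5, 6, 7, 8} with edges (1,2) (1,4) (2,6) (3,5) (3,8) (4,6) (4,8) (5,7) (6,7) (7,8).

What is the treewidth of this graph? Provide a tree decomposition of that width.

Treewidth 2.
Bags: B1 = {1, 2, 6}  B2 = {1, 4, 6}  B3 = {4, 6, 7}  B4 = {4, 7, 8}  B5 = {5, 7, 8}  B6 = {3, 5, 8}
Tree: B1–B2, B2–B3, B3–B4, B4–B5, B5–B6

Every bag has size at most 3, so the width is 3 − 1 = 2 and tw(G) ≤ 2. Since 2–1–4–6–2 is a cycle in G, G is not acyclic. Forests are exactly the graphs of treewidth ≤ 1, so tw(G) ≥ 2. Therefore the treewidth is 2.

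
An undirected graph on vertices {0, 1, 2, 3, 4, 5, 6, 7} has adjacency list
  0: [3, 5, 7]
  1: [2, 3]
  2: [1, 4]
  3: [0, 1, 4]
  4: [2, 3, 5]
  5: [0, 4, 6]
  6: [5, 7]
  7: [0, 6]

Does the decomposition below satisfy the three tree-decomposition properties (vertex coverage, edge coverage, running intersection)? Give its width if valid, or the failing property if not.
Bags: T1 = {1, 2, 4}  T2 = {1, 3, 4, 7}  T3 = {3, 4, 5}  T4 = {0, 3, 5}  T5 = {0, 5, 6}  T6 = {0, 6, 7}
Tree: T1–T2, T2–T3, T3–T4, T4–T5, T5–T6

No — bags containing vertex 7 are not connected in the tree.

A tree decomposition must satisfy three properties: every vertex lies in some bag; for every edge, both endpoints lie together in some bag; and for every vertex, the bags containing it form a connected subtree. Here bags containing vertex 7 are not connected in the tree, so the decomposition is invalid.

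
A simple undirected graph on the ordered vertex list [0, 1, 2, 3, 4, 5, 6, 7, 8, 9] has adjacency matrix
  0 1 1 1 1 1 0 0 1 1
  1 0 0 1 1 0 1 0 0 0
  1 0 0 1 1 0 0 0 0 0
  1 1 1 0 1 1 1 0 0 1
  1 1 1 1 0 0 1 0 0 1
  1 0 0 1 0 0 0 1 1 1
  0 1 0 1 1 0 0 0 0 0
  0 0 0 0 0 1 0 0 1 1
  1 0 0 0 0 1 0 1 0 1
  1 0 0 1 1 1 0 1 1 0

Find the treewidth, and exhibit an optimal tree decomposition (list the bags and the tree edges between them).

Every bag has size at most 4, so the width is 4 − 1 = 3 and tw(G) ≤ 3. Conversely, {0, 5, 8, 9} is a clique of size 4, and the vertices of any clique must share a bag in every tree decomposition; so some bag has ≥ 4 vertices and tw(G) ≥ 3. The upper and lower bounds meet at 3, so that is the treewidth.

Treewidth 3.
One optimal decomposition is:
Bags: B1 = {0, 3, 4, 9}  B2 = {0, 2, 3, 4}  B3 = {0, 3, 5, 9}  B4 = {0, 5, 8, 9}  B5 = {0, 1, 3, 4}  B6 = {5, 7, 8, 9}  B7 = {1, 3, 4, 6}
Tree: B1–B2, B1–B3, B3–B4, B1–B5, B4–B6, B5–B7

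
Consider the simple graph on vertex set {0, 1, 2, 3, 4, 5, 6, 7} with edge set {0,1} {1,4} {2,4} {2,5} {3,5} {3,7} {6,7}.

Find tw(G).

1

A width-1 tree decomposition is:
Bags: B1 = {0, 1}  B2 = {1, 4}  B3 = {2, 4}  B4 = {2, 5}  B5 = {3, 5}  B6 = {3, 7}  B7 = {6, 7}
Tree: B1–B2, B2–B3, B3–B4, B4–B5, B5–B6, B6–B7
The largest bag has 2 vertices, giving width 1; this decomposition certifies tw(G) ≤ 1. Since G has at least one edge (e.g. 0–1), it is not an edgeless graph, so tw(G) ≥ 1. The upper and lower bounds meet at 1, so that is the treewidth.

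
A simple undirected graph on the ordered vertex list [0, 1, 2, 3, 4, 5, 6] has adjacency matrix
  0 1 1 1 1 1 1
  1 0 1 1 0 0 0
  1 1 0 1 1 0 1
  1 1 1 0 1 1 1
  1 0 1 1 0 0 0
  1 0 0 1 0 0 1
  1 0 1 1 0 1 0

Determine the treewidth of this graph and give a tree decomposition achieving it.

The largest bag has 4 vertices, giving width 3; this decomposition certifies tw(G) ≤ 3. On the other hand G contains the 4-clique {0, 1, 2, 3}. A clique must lie in a single bag of any decomposition, so no decomposition can have width below 3. The upper and lower bounds meet at 3, so that is the treewidth.

Treewidth 3.
Bags: B1 = {0, 2, 3, 6}  B2 = {0, 1, 2, 3}  B3 = {0, 3, 5, 6}  B4 = {0, 2, 3, 4}
Tree: B1–B2, B1–B3, B1–B4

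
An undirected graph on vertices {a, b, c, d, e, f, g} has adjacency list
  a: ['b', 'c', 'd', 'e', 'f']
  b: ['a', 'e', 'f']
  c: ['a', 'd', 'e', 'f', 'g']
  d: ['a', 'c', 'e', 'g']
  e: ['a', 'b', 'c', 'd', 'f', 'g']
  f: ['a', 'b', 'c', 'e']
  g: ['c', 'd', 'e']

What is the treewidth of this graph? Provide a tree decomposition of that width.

The largest bag has 4 vertices, giving width 3; this decomposition certifies tw(G) ≤ 3. On the other hand G contains the 4-clique {c, d, e, g}. A clique must lie in a single bag of any decomposition, so no decomposition can have width below 3. The upper and lower bounds meet at 3, so that is the treewidth.

Treewidth 3.
One such decomposition:
Bags: B1 = {a, c, e, f}  B2 = {a, b, e, f}  B3 = {a, c, d, e}  B4 = {c, d, e, g}
Tree: B1–B2, B1–B3, B3–B4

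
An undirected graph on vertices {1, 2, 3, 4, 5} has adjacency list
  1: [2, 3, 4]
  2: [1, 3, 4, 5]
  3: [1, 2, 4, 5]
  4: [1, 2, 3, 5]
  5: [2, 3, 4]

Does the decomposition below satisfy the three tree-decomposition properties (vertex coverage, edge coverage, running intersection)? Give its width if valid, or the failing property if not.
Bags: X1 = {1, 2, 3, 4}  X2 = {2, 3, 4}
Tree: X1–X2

No — vertex 5 appears in no bag.

A tree decomposition must satisfy three properties: every vertex lies in some bag; for every edge, both endpoints lie together in some bag; and for every vertex, the bags containing it form a connected subtree. Here vertex 5 appears in no bag, so the decomposition is invalid.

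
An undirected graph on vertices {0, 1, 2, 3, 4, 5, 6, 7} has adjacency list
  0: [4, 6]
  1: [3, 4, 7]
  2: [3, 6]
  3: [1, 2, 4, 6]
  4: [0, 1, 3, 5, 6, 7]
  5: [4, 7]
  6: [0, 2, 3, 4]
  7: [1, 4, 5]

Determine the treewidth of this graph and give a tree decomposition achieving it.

Treewidth 2.
Bags: B1 = {1, 4, 7}  B2 = {1, 3, 4}  B3 = {4, 5, 7}  B4 = {3, 4, 6}  B5 = {2, 3, 6}  B6 = {0, 4, 6}
Tree: B1–B2, B1–B3, B2–B4, B4–B5, B4–B6

Every bag has size at most 3, so the width is 3 − 1 = 2 and tw(G) ≤ 2. On the other hand G contains the 3-clique {2, 3, 6}. A clique must lie in a single bag of any decomposition, so no decomposition can have width below 2. The upper and lower bounds meet at 2, so that is the treewidth.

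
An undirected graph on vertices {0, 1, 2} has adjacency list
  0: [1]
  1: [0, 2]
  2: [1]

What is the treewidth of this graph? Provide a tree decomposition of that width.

Treewidth 1.
One optimal decomposition is:
Bags: B1 = {0, 1}  B2 = {1, 2}
Tree: B1–B2

Each bag holds 2 vertices, so the decomposition has width 1, which upper-bounds the treewidth. Any graph with an edge has treewidth ≥ 1, and G has the edge 0–1. The upper and lower bounds meet at 1, so that is the treewidth.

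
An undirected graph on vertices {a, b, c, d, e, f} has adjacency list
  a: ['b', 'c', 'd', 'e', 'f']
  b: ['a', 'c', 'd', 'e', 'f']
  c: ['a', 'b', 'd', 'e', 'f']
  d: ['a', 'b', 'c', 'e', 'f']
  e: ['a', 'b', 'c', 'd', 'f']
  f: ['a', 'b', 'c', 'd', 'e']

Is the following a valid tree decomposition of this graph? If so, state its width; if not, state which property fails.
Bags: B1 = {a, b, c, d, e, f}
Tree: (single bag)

Yes; width 5.

Checking the three conditions: (i) the bags cover all of {a, b, c, d, e, f}; (ii) for each edge, some bag contains both endpoints; (iii) the bags containing any fixed vertex form a subtree. All hold, so the decomposition is valid with width 6 − 1 = 5.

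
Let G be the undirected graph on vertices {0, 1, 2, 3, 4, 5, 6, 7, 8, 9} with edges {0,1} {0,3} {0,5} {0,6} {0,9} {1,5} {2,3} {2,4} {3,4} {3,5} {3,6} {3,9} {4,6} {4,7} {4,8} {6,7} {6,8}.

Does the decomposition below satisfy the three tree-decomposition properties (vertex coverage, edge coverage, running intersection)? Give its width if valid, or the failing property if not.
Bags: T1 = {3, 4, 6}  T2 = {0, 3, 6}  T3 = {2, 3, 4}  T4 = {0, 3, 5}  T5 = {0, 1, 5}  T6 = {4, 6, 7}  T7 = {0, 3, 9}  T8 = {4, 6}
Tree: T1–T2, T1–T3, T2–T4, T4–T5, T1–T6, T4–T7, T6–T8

No — vertex 8 appears in no bag.

A tree decomposition must satisfy three properties: every vertex lies in some bag; for every edge, both endpoints lie together in some bag; and for every vertex, the bags containing it form a connected subtree. Here vertex 8 appears in no bag, so the decomposition is invalid.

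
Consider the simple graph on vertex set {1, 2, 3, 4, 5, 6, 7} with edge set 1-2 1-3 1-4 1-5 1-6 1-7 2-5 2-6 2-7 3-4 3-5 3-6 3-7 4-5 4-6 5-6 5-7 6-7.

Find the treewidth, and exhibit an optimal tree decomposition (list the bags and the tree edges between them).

The largest bag has 5 vertices, giving width 4; this decomposition certifies tw(G) ≤ 4. On the other hand G contains the 5-clique {1, 2, 5, 6, 7}. A clique must lie in a single bag of any decomposition, so no decomposition can have width below 4. The upper and lower bounds meet at 4, so that is the treewidth.

Treewidth 4.
Bags: B1 = {1, 3, 5, 6, 7}  B2 = {1, 2, 5, 6, 7}  B3 = {1, 3, 4, 5, 6}
Tree: B1–B2, B1–B3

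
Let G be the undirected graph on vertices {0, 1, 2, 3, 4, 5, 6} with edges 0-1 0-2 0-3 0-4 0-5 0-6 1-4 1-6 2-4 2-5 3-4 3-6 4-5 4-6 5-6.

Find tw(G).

3

A width-3 tree decomposition is:
Bags: B1 = {0, 2, 4, 5}  B2 = {0, 4, 5, 6}  B3 = {0, 3, 4, 6}  B4 = {0, 1, 4, 6}
Tree: B1–B2, B2–B3, B2–B4
Each bag holds 4 vertices, so the decomposition has width 3, which upper-bounds the treewidth. Conversely, {0, 2, 4, 5} is a clique of size 4, and the vertices of any clique must share a bag in every tree decomposition; so some bag has ≥ 4 vertices and tw(G) ≥ 3. Hence tw(G) = 3 exactly.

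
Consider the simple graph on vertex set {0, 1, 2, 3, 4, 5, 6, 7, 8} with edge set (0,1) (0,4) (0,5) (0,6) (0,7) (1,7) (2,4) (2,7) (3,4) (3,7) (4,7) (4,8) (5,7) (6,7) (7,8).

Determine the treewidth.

A width-2 tree decomposition is:
Bags: B1 = {0, 4, 7}  B2 = {0, 1, 7}  B3 = {0, 5, 7}  B4 = {3, 4, 7}  B5 = {0, 6, 7}  B6 = {2, 4, 7}  B7 = {4, 7, 8}
Tree: B1–B2, B2–B3, B1–B4, B3–B5, B4–B6, B1–B7
Every bag has size at most 3, so the width is 3 − 1 = 2 and tw(G) ≤ 2. For the lower bound, the 3 vertices {0, 1, 7} are pairwise adjacent, and any tree decomposition puts a clique entirely inside one bag — forcing width ≥ 2. Hence tw(G) = 2 exactly.

2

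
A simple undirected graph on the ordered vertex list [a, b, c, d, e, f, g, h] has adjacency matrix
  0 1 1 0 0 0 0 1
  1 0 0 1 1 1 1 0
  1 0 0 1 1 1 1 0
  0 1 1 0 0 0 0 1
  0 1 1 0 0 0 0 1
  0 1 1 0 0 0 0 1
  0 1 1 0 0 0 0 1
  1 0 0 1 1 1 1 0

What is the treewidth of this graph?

3

A width-3 tree decomposition is:
Bags: B1 = {b, c, f, h}  B2 = {a, b, c, h}  B3 = {b, c, e, h}  B4 = {b, c, d, h}  B5 = {b, c, g, h}
Tree: B1–B2, B2–B3, B3–B4, B4–B5
Each bag holds 4 vertices, so the decomposition has width 3, which upper-bounds the treewidth. For the lower bound: the 4 vertex sets {f,h}, {a,c}, {b}, {e} are disjoint, each induces a connected subgraph, and every pair is joined by at least one edge of G. Contracting each set to a single vertex therefore yields K_{4} as a minor, and since treewidth is minor-monotone, tw(G) ≥ tw(K_{4}) = 3. Hence tw(G) = 3 exactly.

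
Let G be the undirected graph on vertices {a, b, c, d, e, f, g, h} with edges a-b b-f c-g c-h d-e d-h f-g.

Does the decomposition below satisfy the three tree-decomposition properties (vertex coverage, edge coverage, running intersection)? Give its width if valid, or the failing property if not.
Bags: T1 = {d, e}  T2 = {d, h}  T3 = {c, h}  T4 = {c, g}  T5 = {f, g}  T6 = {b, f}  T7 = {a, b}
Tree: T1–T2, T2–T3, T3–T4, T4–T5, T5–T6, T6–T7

Every vertex of G appears in some bag (union = {a, b, c, d, e, f, g, h}); every edge is covered by a bag; and for each vertex v the set of bags containing v is connected in the bag tree. The decomposition is therefore valid. The largest bag has 2 vertices, so the width is 1.

Yes; width 1.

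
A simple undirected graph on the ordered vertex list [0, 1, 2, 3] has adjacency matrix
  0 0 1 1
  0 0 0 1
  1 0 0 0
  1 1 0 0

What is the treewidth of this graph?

A width-1 tree decomposition is:
Bags: B1 = {0, 3}  B2 = {1, 3}  B3 = {0, 2}
Tree: B1–B2, B1–B3
The largest bag has 2 vertices, giving width 1; this decomposition certifies tw(G) ≤ 1. G has an edge, so its treewidth is at least 1. The upper and lower bounds meet at 1, so that is the treewidth.

1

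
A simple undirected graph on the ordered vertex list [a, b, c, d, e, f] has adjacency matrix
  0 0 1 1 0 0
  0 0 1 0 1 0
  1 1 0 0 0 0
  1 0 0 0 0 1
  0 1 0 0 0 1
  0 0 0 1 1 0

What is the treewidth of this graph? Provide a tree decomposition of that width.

The largest bag has 3 vertices, giving width 2; this decomposition certifies tw(G) ≤ 2. For the lower bound, G contains the cycle a–c–b–e–f–d–a, so G is not a forest; only forests have treewidth ≤ 1, hence tw(G) ≥ 2. Combining the bounds, tw(G) = 2.

Treewidth 2.
Bags: B1 = {a, b, c}  B2 = {a, b, e}  B3 = {a, e, f}  B4 = {a, d, f}
Tree: B1–B2, B2–B3, B3–B4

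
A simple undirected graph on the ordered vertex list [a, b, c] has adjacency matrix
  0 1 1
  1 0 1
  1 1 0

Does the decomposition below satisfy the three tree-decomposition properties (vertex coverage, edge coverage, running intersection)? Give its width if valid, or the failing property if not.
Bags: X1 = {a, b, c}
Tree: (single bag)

Every vertex of G appears in some bag (union = {a, b, c}); every edge is covered by a bag; and for each vertex v the set of bags containing v is connected in the bag tree. The decomposition is therefore valid. The largest bag has 3 vertices, so the width is 2.

Yes; width 2.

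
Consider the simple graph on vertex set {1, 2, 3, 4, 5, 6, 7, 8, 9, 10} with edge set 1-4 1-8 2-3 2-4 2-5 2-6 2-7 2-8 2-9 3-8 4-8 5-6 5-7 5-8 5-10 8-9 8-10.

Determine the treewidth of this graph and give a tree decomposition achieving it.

Each bag holds 3 vertices, so the decomposition has width 2, which upper-bounds the treewidth. Conversely, {1, 4, 8} is a clique of size 3, and the vertices of any clique must share a bag in every tree decomposition; so some bag has ≥ 3 vertices and tw(G) ≥ 2. Therefore the treewidth is 2.

Treewidth 2.
One such decomposition:
Bags: B1 = {5, 8, 10}  B2 = {2, 5, 8}  B3 = {2, 4, 8}  B4 = {2, 8, 9}  B5 = {2, 3, 8}  B6 = {2, 5, 7}  B7 = {1, 4, 8}  B8 = {2, 5, 6}
Tree: B1–B2, B2–B3, B3–B4, B4–B5, B2–B6, B3–B7, B6–B8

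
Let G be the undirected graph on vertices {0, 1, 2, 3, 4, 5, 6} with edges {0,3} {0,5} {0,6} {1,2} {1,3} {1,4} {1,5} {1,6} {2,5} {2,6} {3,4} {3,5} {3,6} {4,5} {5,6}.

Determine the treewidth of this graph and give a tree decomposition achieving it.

Every bag has size at most 4, so the width is 4 − 1 = 3 and tw(G) ≤ 3. For the lower bound, the 4 vertices {0, 3, 5, 6} are pairwise adjacent, and any tree decomposition puts a clique entirely inside one bag — forcing width ≥ 3. The upper and lower bounds meet at 3, so that is the treewidth.

Treewidth 3.
One such decomposition:
Bags: B1 = {1, 3, 5, 6}  B2 = {1, 2, 5, 6}  B3 = {0, 3, 5, 6}  B4 = {1, 3, 4, 5}
Tree: B1–B2, B1–B3, B1–B4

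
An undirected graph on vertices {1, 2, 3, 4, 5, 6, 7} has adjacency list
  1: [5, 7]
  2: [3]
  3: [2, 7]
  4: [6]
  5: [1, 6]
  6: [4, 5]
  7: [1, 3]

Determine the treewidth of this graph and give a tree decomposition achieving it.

Each bag holds 2 vertices, so the decomposition has width 1, which upper-bounds the treewidth. Any graph with an edge has treewidth ≥ 1, and G has the edge 4–6. Therefore the treewidth is 1.

Treewidth 1.
Bags: B1 = {4, 6}  B2 = {5, 6}  B3 = {1, 5}  B4 = {1, 7}  B5 = {3, 7}  B6 = {2, 3}
Tree: B1–B2, B2–B3, B3–B4, B4–B5, B5–B6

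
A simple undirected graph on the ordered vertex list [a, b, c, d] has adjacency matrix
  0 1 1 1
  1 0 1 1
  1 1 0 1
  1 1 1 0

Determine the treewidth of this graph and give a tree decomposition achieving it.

With just one bag of size 4, the width is 4 − 1 = 3, so tw(G) ≤ 3. For the lower bound, the 4 vertices {a, b, c, d} are pairwise adjacent, and any tree decomposition puts a clique entirely inside one bag — forcing width ≥ 3. Hence tw(G) = 3 exactly.

Treewidth 3.
One optimal decomposition is:
Bags: B1 = {a, b, c, d}
Tree: (single bag)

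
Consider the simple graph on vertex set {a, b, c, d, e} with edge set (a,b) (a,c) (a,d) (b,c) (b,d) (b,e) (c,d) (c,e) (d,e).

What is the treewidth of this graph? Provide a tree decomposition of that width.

Treewidth 3.
Bags: B1 = {b, c, d, e}  B2 = {a, b, c, d}
Tree: B1–B2

Every bag has size at most 4, so the width is 4 − 1 = 3 and tw(G) ≤ 3. For the lower bound, the 4 vertices {b, c, d, e} are pairwise adjacent, and any tree decomposition puts a clique entirely inside one bag — forcing width ≥ 3. Hence tw(G) = 3 exactly.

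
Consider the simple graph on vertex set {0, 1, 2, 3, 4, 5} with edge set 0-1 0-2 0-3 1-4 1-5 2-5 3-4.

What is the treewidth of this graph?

2

A width-2 tree decomposition is:
Bags: B1 = {1, 3, 4}  B2 = {0, 1, 3}  B3 = {0, 1, 5}  B4 = {0, 2, 5}
Tree: B1–B2, B2–B3, B3–B4
The largest bag has 3 vertices, giving width 2; this decomposition certifies tw(G) ≤ 2. For the lower bound, G contains the cycle 4–3–0–1–4, so G is not a forest; only forests have treewidth ≤ 1, hence tw(G) ≥ 2. Therefore the treewidth is 2.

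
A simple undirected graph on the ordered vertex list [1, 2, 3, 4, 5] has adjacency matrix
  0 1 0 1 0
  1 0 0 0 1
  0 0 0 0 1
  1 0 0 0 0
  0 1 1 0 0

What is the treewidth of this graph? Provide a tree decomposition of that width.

Treewidth 1.
One optimal decomposition is:
Bags: B1 = {3, 5}  B2 = {2, 5}  B3 = {1, 2}  B4 = {1, 4}
Tree: B1–B2, B2–B3, B3–B4

Every bag has size at most 2, so the width is 2 − 1 = 1 and tw(G) ≤ 1. Any graph with an edge has treewidth ≥ 1, and G has the edge 3–5. The upper and lower bounds meet at 1, so that is the treewidth.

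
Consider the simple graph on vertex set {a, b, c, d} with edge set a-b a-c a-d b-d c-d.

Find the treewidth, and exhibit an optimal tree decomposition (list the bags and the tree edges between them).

Each bag holds 3 vertices, so the decomposition has width 2, which upper-bounds the treewidth. On the other hand G contains the 3-clique {a, c, d}. A clique must lie in a single bag of any decomposition, so no decomposition can have width below 2. The upper and lower bounds meet at 2, so that is the treewidth.

Treewidth 2.
One such decomposition:
Bags: B1 = {a, b, d}  B2 = {a, c, d}
Tree: B1–B2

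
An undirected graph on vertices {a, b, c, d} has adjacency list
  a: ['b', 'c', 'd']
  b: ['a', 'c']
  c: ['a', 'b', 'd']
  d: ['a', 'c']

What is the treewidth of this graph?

A width-2 tree decomposition is:
Bags: B1 = {a, b, c}  B2 = {a, c, d}
Tree: B1–B2
Each bag holds 3 vertices, so the decomposition has width 2, which upper-bounds the treewidth. Conversely, {a, c, d} is a clique of size 3, and the vertices of any clique must share a bag in every tree decomposition; so some bag has ≥ 3 vertices and tw(G) ≥ 2. Hence tw(G) = 2 exactly.

2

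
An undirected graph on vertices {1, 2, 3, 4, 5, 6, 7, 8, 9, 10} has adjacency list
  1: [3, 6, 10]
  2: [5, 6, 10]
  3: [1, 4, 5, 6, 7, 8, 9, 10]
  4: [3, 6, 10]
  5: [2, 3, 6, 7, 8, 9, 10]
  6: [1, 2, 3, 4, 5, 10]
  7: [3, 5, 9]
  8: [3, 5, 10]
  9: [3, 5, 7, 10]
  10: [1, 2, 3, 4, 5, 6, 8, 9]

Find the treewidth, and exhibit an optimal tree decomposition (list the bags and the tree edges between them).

Treewidth 3.
One optimal decomposition is:
Bags: B1 = {3, 5, 9, 10}  B2 = {3, 5, 7, 9}  B3 = {3, 5, 6, 10}  B4 = {3, 4, 6, 10}  B5 = {2, 5, 6, 10}  B6 = {3, 5, 8, 10}  B7 = {1, 3, 6, 10}
Tree: B1–B2, B1–B3, B3–B4, B3–B5, B1–B6, B4–B7

Each bag holds 4 vertices, so the decomposition has width 3, which upper-bounds the treewidth. On the other hand G contains the 4-clique {2, 5, 6, 10}. A clique must lie in a single bag of any decomposition, so no decomposition can have width below 3. Hence tw(G) = 3 exactly.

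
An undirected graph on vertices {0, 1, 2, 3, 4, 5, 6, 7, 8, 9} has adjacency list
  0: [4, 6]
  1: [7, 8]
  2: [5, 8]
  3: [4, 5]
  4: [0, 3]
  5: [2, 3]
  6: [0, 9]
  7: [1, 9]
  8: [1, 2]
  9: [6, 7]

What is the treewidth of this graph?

2

A width-2 tree decomposition is:
Bags: B1 = {1, 2, 8}  B2 = {1, 2, 7}  B3 = {2, 7, 9}  B4 = {2, 6, 9}  B5 = {0, 2, 6}  B6 = {0, 2, 4}  B7 = {2, 3, 4}  B8 = {2, 3, 5}
Tree: B1–B2, B2–B3, B3–B4, B4–B5, B5–B6, B6–B7, B7–B8
Every bag has size at most 3, so the width is 3 − 1 = 2 and tw(G) ≤ 2. Since 2–8–1–7–9–6–0–4–3–5–2 is a cycle in G, G is not acyclic. Forests are exactly the graphs of treewidth ≤ 1, so tw(G) ≥ 2. The upper and lower bounds meet at 2, so that is the treewidth.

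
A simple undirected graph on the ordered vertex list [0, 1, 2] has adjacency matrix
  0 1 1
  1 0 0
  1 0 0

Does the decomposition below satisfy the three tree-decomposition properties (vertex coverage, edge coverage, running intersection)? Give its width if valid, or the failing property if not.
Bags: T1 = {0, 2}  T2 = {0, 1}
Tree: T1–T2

Vertex coverage: the bags together contain {0, 1, 2}, the full vertex set. Edge coverage: each edge of G has both endpoints in at least one bag. Running intersection: for every vertex, the bags containing it form a connected subtree. All three properties hold, so this is a valid tree decomposition of width max|bag| − 1 = 1, and hence tw(G) ≤ 1.

Yes; width 1.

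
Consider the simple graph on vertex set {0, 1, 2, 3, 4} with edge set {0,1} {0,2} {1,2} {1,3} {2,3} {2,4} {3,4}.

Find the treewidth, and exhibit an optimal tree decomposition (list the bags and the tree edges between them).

Treewidth 2.
One optimal decomposition is:
Bags: B1 = {0, 1, 2}  B2 = {1, 2, 3}  B3 = {2, 3, 4}
Tree: B1–B2, B2–B3

Each bag holds 3 vertices, so the decomposition has width 2, which upper-bounds the treewidth. On the other hand G contains the 3-clique {0, 1, 2}. A clique must lie in a single bag of any decomposition, so no decomposition can have width below 2. Therefore the treewidth is 2.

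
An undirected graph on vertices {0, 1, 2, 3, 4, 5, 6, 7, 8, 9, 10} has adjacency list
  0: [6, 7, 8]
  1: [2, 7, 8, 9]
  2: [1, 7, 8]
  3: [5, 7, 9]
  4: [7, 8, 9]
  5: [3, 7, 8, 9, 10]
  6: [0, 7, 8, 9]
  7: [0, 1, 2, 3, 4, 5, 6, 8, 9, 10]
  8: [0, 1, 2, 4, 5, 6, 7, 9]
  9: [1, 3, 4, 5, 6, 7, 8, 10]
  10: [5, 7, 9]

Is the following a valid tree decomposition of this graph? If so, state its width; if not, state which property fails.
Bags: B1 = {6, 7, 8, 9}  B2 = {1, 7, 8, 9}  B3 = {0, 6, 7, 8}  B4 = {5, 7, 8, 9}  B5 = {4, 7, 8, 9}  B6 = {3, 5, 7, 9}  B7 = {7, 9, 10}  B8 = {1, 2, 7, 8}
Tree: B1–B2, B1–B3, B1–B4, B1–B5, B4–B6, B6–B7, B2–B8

A tree decomposition must satisfy three properties: every vertex lies in some bag; for every edge, both endpoints lie together in some bag; and for every vertex, the bags containing it form a connected subtree. Here edge (5,10) lies in no bag, so the decomposition is invalid.

No — edge (5,10) lies in no bag.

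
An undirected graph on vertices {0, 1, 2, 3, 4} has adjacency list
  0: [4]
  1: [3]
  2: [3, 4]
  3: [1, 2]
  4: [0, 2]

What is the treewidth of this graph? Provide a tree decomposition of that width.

Treewidth 1.
Bags: B1 = {0, 4}  B2 = {2, 4}  B3 = {2, 3}  B4 = {1, 3}
Tree: B1–B2, B2–B3, B3–B4

Each bag holds 2 vertices, so the decomposition has width 1, which upper-bounds the treewidth. Since G has at least one edge (e.g. 0–4), it is not an edgeless graph, so tw(G) ≥ 1. Therefore the treewidth is 1.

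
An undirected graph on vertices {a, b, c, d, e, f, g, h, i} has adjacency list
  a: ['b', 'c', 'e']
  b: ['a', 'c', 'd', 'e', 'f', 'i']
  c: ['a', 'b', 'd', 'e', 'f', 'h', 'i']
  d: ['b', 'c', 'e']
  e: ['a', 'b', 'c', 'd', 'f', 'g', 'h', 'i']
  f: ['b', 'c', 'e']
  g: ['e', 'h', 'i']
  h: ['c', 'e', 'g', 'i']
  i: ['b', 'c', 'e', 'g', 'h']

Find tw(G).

3

A width-3 tree decomposition is:
Bags: B1 = {b, c, d, e}  B2 = {b, c, e, i}  B3 = {c, e, h, i}  B4 = {a, b, c, e}  B5 = {b, c, e, f}  B6 = {e, g, h, i}
Tree: B1–B2, B2–B3, B1–B4, B2–B5, B3–B6
Each bag holds 4 vertices, so the decomposition has width 3, which upper-bounds the treewidth. Conversely, {e, g, h, i} is a clique of size 4, and the vertices of any clique must share a bag in every tree decomposition; so some bag has ≥ 4 vertices and tw(G) ≥ 3. Combining the bounds, tw(G) = 3.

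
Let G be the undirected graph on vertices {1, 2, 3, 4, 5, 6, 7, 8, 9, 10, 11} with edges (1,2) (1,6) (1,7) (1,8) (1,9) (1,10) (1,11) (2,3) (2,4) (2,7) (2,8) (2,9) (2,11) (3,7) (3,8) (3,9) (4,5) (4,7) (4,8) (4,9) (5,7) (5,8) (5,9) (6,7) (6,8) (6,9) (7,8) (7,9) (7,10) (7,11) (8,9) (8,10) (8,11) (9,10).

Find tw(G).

A width-4 tree decomposition is:
Bags: B1 = {1, 2, 7, 8, 9}  B2 = {1, 6, 7, 8, 9}  B3 = {1, 7, 8, 9, 10}  B4 = {2, 4, 7, 8, 9}  B5 = {4, 5, 7, 8, 9}  B6 = {2, 3, 7, 8, 9}  B7 = {1, 2, 7, 8, 11}
Tree: B1–B2, B1–B3, B1–B4, B4–B5, B1–B6, B1–B7
The largest bag has 5 vertices, giving width 4; this decomposition certifies tw(G) ≤ 4. For the lower bound, the 5 vertices {1, 2, 7, 8, 9} are pairwise adjacent, and any tree decomposition puts a clique entirely inside one bag — forcing width ≥ 4. Hence tw(G) = 4 exactly.

4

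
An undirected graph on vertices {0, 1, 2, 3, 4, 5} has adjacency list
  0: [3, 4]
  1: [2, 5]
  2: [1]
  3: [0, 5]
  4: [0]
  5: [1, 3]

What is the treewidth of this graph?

A width-1 tree decomposition is:
Bags: B1 = {1, 2}  B2 = {1, 5}  B3 = {3, 5}  B4 = {0, 3}  B5 = {0, 4}
Tree: B1–B2, B2–B3, B3–B4, B4–B5
Each bag holds 2 vertices, so the decomposition has width 1, which upper-bounds the treewidth. Since G has at least one edge (e.g. 2–1), it is not an edgeless graph, so tw(G) ≥ 1. Hence tw(G) = 1 exactly.

1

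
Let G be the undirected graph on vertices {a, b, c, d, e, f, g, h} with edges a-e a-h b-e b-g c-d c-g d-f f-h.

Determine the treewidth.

A width-2 tree decomposition is:
Bags: B1 = {c, d, f}  B2 = {c, f, g}  B3 = {b, f, g}  B4 = {b, e, f}  B5 = {a, e, f}  B6 = {a, f, h}
Tree: B1–B2, B2–B3, B3–B4, B4–B5, B5–B6
The largest bag has 3 vertices, giving width 2; this decomposition certifies tw(G) ≤ 2. Since f–d–c–g–b–e–a–h–f is a cycle in G, G is not acyclic. Forests are exactly the graphs of treewidth ≤ 1, so tw(G) ≥ 2. Hence tw(G) = 2 exactly.

2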